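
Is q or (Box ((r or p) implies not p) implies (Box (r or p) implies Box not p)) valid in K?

Valid

Tableau for the negation not (q or (Box ((r or p) implies not p) implies (Box (r or p) implies Box not p))):
1. not (q or (Box ((r or p) implies not p) implies (Box (r or p) implies Box not p))), 0
2. not q, 0
3. not (Box ((r or p) implies not p) implies (Box (r or p) implies Box not p)), 0
4. Box ((r or p) implies not p), 0
5. not (Box (r or p) implies Box not p), 0
6. Box (r or p), 0
7. not Box not p, 0
8. p, 1
9. (r or p) implies not p, 1
10. r or p, 1
11. not (r or p), 1
12. not r, 1
13. not p, 1
Accessibility: 0R1
Branch closes: p and not p both at 1.
All branches of the negation close; one closing branch shown above.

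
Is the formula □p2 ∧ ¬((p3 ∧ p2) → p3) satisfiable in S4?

No, unsatisfiable

1. □p2 ∧ ¬((p3 ∧ p2) → p3), 0
2. □p2, 0   [∧-rule on 1]
3. ¬((p3 ∧ p2) → p3), 0   [∧-rule on 1]
4. p3 ∧ p2, 0   [¬→-rule on 3]
5. ¬p3, 0   [¬→-rule on 3]
6. p3, 0   [∧-rule on 4]
7. p2, 0   [∧-rule on 4]
Accessibility: 0R0
Branch closes: p3 and ¬p3 both at 0.
(One branch shown.) All branches close.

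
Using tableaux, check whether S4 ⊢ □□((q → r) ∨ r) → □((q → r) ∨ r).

Tableau for the negation ¬(□□((q → r) ∨ r) → □((q → r) ∨ r)):
1. ¬(□□((q → r) ∨ r) → □((q → r) ∨ r)), w0
2. □□((q → r) ∨ r), w0
3. ¬□((q → r) ∨ r), w0
4. □((q → r) ∨ r), w0
5. (q → r) ∨ r, w0
6. q → r, w0
7. r, w0
8. ¬((q → r) ∨ r), w1
9. ¬(q → r), w1
10. ¬r, w1
11. q, w1
12. □((q → r) ∨ r), w1
13. (q → r) ∨ r, w1
14. q → r, w1
15. r, w1
Accessibility: w0Rw0, w0Rw1, w1Rw1
Branch closes: r and ¬r both at w1.
Every branch of the negation's tableau closes; the branch above is one of them.

Yes, valid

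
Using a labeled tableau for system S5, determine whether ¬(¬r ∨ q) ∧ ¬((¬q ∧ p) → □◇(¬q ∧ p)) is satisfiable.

Unsatisfiable (every branch closes)

1. ¬(¬r ∨ q) ∧ ¬((¬q ∧ p) → □◇(¬q ∧ p)), u
2. ¬(¬r ∨ q), u
3. ¬((¬q ∧ p) → □◇(¬q ∧ p)), u
4. r, u
5. ¬q, u
6. ¬q ∧ p, u
7. ¬□◇(¬q ∧ p), u
8. p, u
9. ¬◇(¬q ∧ p), v
10. ¬(¬q ∧ p), u
11. ¬(¬q ∧ p), v
12. ¬p, u
Accessibility: uRu, uRv, vRu, vRv
Branch closes: p and ¬p both at u.
All branches of the tableau close; one closing branch shown above.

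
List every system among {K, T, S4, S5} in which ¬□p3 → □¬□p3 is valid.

S5

S4-tableau for the negation ¬(¬□p3 → □¬□p3):
1. ¬(¬□p3 → □¬□p3), 0
2. ¬□p3, 0
3. ¬□¬□p3, 0
4. ¬p3, 1
5. □p3, 2
6. p3, 2
Accessibility: 0R0, 0R1, 0R2, 1R1, 2R2
Complete open branch: countermodel on an S4-frame, so not valid in S4, nor in K, T (the same frame is also a K-frame and a T-frame).
S5-tableau for the negation ¬(¬□p3 → □¬□p3):
1. ¬(¬□p3 → □¬□p3), 0
2. ¬□p3, 0
3. ¬□¬□p3, 0
4. ¬p3, 1
5. □p3, 2
6. p3, 0
7. p3, 1
Accessibility: 0R0, 0R1, 0R2, 1R0, 1R1, 1R2, 2R0, 2R1, 2R2
Branch closes: p3 and ¬p3 both at 1.
Every branch closes (one shown): valid in S5.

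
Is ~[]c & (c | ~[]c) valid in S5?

Tableau for the negation ~(~[]c & (c | ~[]c)):
1. ~(~[]c & (c | ~[]c)), u
2. []c, u   [~&-rule on 1 (branches; this branch)]
3. c, u   [[]-rule on 2 via uRu]
Accessibility: uRu
The negation has an open branch (countermodel exists).

No, not valid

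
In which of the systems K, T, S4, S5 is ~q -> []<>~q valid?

S5

S4-tableau for the negation ~(~q -> []<>~q):
1. ~(~q -> []<>~q), 0
2. ~q, 0
3. ~[]<>~q, 0
4. ~<>~q, 1
5. q, 1
Accessibility: 0R0, 0R1, 1R1
Complete open branch: countermodel on an S4-frame, so not valid in S4, nor in K, T (the same frame is also a K-frame and a T-frame).
S5-tableau for the negation ~(~q -> []<>~q):
1. ~(~q -> []<>~q), 0
2. ~q, 0
3. ~[]<>~q, 0
4. ~<>~q, 1
5. q, 0
Accessibility: 0R0, 0R1, 1R0, 1R1
Branch closes: q and ~q both at 0.
Every branch closes (one shown): valid in S5.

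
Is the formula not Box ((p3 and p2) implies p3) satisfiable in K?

1. not Box ((p3 and p2) implies p3), w0
2. not ((p3 and p2) implies p3), w1
3. p3 and p2, w1
4. not p3, w1
5. p3, w1
6. p2, w1
Accessibility: w0Rw1
Branch closes: p3 and not p3 both at w1.
Every branch closes; the branch above is one of them.

No, unsatisfiable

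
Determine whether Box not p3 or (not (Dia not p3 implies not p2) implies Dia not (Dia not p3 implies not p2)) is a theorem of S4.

Yes, valid

Tableau for the negation not (Box not p3 or (not (Dia not p3 implies not p2) implies Dia not (Dia not p3 implies not p2))):
1. not (Box not p3 or (not (Dia not p3 implies not p2) implies Dia not (Dia not p3 implies not p2))), w0
2. not Box not p3, w0   [neg-or-rule on 1]
3. not (not (Dia not p3 implies not p2) implies Dia not (Dia not p3 implies not p2)), w0   [neg-or-rule on 1]
4. not (Dia not p3 implies not p2), w0   [neg-implies-rule on 3]
5. not Dia not (Dia not p3 implies not p2), w0   [neg-implies-rule on 3]
6. Dia not p3, w0   [neg-implies-rule on 4]
7. p2, w0   [neg-implies-rule on 4]
8. Dia not p3 implies not p2, w0   [neg-Dia-rule on 5 via w0Rw0]
9. not Dia not p3, w0   [implies-rule on 8 (branches; this branch)]
10. p3, w0   [neg-Dia-rule on 9 via w0Rw0]
11. p3, w1   [neg-Box-rule on 2: fresh world w1, w0Rw1]
12. Dia not p3 implies not p2, w1   [neg-Dia-rule on 5 via w0Rw1]
13. not p2, w1   [implies-rule on 12 (branches; this branch)]
14. not p3, w2   [Dia-rule on 6: fresh world w2, w0Rw2]
15. Dia not p3 implies not p2, w2   [neg-Dia-rule on 5 via w0Rw2]
16. p3, w2   [neg-Dia-rule on 9 via w0Rw2]
Accessibility: w0Rw0, w0Rw1, w0Rw2, w1Rw1, w2Rw2
Branch closes: p3 and not p3 both at w2.
Every branch of the negation's tableau closes; the branch above is one of them.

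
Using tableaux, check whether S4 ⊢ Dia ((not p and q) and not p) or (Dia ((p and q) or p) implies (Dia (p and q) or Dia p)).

Valid in S4

Tableau for the negation not (Dia ((not p and q) and not p) or (Dia ((p and q) or p) implies (Dia (p and q) or Dia p))):
1. not (Dia ((not p and q) and not p) or (Dia ((p and q) or p) implies (Dia (p and q) or Dia p))), 0
2. not Dia ((not p and q) and not p), 0
3. not (Dia ((p and q) or p) implies (Dia (p and q) or Dia p)), 0
4. Dia ((p and q) or p), 0
5. not (Dia (p and q) or Dia p), 0
6. not Dia (p and q), 0
7. not Dia p, 0
8. not ((not p and q) and not p), 0
9. not (p and q), 0
10. not p, 0
11. not (not p and q), 0
12. not q, 0
13. (p and q) or p, 1
14. not ((not p and q) and not p), 1
15. not (p and q), 1
16. not p, 1
17. p and q, 1
18. p, 1
19. q, 1
Accessibility: 0R0, 0R1, 1R1
Branch closes: p and not p both at 1.
All branches of the negation close; one closing branch shown above.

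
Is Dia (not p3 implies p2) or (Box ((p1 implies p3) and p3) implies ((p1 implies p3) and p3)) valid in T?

Valid

Tableau for the negation not (Dia (not p3 implies p2) or (Box ((p1 implies p3) and p3) implies ((p1 implies p3) and p3))):
1. not (Dia (not p3 implies p2) or (Box ((p1 implies p3) and p3) implies ((p1 implies p3) and p3))), w0
2. not Dia (not p3 implies p2), w0
3. not (Box ((p1 implies p3) and p3) implies ((p1 implies p3) and p3)), w0
4. Box ((p1 implies p3) and p3), w0
5. not ((p1 implies p3) and p3), w0
6. not (not p3 implies p2), w0
7. not p3, w0
8. not p2, w0
9. (p1 implies p3) and p3, w0
10. p1 implies p3, w0
11. p3, w0
Accessibility: w0Rw0
Branch closes: p3 and not p3 both at w0.
All branches of the negation close; one closing branch shown above.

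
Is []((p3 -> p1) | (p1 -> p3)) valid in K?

Tableau for the negation ~[]((p3 -> p1) | (p1 -> p3)):
1. ~[]((p3 -> p1) | (p1 -> p3)), 0
2. ~((p3 -> p1) | (p1 -> p3)), 1   [~[]-rule on 1: fresh world 1, 0R1]
3. ~(p3 -> p1), 1   [~|-rule on 2]
4. ~(p1 -> p3), 1   [~|-rule on 2]
5. p3, 1   [~->-rule on 3]
6. ~p1, 1   [~->-rule on 3]
7. p1, 1   [~->-rule on 4]
8. ~p3, 1   [~->-rule on 4]
Accessibility: 0R1
Branch closes: p1 and ~p1 both at 1.
Every branch of the negation's tableau closes; the branch above is one of them.

Valid in K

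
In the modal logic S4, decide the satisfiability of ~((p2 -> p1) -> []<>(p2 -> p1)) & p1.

1. ~((p2 -> p1) -> []<>(p2 -> p1)) & p1, u
2. ~((p2 -> p1) -> []<>(p2 -> p1)), u
3. p1, u
4. p2 -> p1, u
5. ~[]<>(p2 -> p1), u
6. ~<>(p2 -> p1), v
7. ~(p2 -> p1), v
8. p2, v
9. ~p1, v
Accessibility: uRu, uRv, vRv

Yes, satisfiable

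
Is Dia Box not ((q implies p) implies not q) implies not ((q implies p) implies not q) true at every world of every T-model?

No, not valid

Tableau for the negation not (Dia Box not ((q implies p) implies not q) implies not ((q implies p) implies not q)):
1. not (Dia Box not ((q implies p) implies not q) implies not ((q implies p) implies not q)), u
2. Dia Box not ((q implies p) implies not q), u
3. (q implies p) implies not q, u
4. not q, u
5. Box not ((q implies p) implies not q), v
6. not ((q implies p) implies not q), v
7. q implies p, v
8. q, v
9. p, v
Accessibility: uRu, uRv, vRv
The negation has an open branch (countermodel exists).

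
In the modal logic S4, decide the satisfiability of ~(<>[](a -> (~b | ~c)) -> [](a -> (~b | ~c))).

1. ~(<>[](a -> (~b | ~c)) -> [](a -> (~b | ~c))), w0
2. <>[](a -> (~b | ~c)), w0   [~->-rule on 1]
3. ~[](a -> (~b | ~c)), w0   [~->-rule on 1]
4. [](a -> (~b | ~c)), w1   [<>-rule on 2: fresh world w1, w0Rw1]
5. a -> (~b | ~c), w1   [[]-rule on 4 via w1Rw1]
6. ~b | ~c, w1   [->-rule on 5 (branches; this branch)]
7. ~c, w1   [|-rule on 6 (branches; this branch)]
8. ~(a -> (~b | ~c)), w2   [~[]-rule on 3: fresh world w2, w0Rw2]
9. a, w2   [~->-rule on 8]
10. ~(~b | ~c), w2   [~->-rule on 8]
11. b, w2   [~|-rule on 10]
12. c, w2   [~|-rule on 10]
Accessibility: w0Rw0, w0Rw1, w0Rw2, w1Rw1, w2Rw2

Yes, satisfiable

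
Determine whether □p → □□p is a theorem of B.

No, not valid

Tableau for the negation ¬(□p → □□p):
1. ¬(□p → □□p), 0
2. □p, 0   [¬→-rule on 1]
3. ¬□□p, 0   [¬→-rule on 1]
4. p, 0   [□-rule on 2 via 0R0]
5. ¬□p, 1   [¬□-rule on 3: fresh world 1, 0R1]
6. p, 1   [□-rule on 2 via 0R1]
7. ¬p, 2   [¬□-rule on 5: fresh world 2, 1R2]
Accessibility: 0R0, 0R1, 1R0, 1R1, 1R2, 2R1, 2R2
The negation has an open branch (countermodel exists).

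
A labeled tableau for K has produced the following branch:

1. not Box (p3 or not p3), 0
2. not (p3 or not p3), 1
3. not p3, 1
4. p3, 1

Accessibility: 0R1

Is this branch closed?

Closed

Both p3 and not p3 appear at 1.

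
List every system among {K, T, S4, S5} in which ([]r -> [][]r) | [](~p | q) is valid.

T-tableau for the negation ~(([]r -> [][]r) | [](~p | q)):
1. ~(([]r -> [][]r) | [](~p | q)), w0
2. ~([]r -> [][]r), w0
3. ~[](~p | q), w0
4. []r, w0
5. ~[][]r, w0
6. r, w0
7. ~(~p | q), w1
8. p, w1
9. ~q, w1
10. r, w1
11. ~[]r, w2
12. r, w2
13. ~r, w3
Accessibility: w0Rw0, w0Rw1, w0Rw2, w1Rw1, w2Rw2, w2Rw3, w3Rw3
Complete open branch: countermodel on a T-frame, so not valid in T, nor in K (the same frame is also a K-frame).
S4-tableau for the negation ~(([]r -> [][]r) | [](~p | q)):
1. ~(([]r -> [][]r) | [](~p | q)), w0
2. ~([]r -> [][]r), w0
3. ~[](~p | q), w0
4. []r, w0
5. ~[][]r, w0
6. r, w0
7. ~(~p | q), w1
8. p, w1
9. ~q, w1
10. r, w1
11. ~[]r, w2
12. r, w2
13. ~r, w3
14. r, w3
Accessibility: w0Rw0, w0Rw1, w0Rw2, w0Rw3, w1Rw1, w2Rw2, w2Rw3, w3Rw3
Branch closes: r and ~r both at w3.
Every branch closes (one shown): valid in S4, hence also in S5 (every theorem of S4 is a theorem of S5).

S4, S5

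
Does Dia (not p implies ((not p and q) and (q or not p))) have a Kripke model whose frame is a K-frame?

1. Dia (not p implies ((not p and q) and (q or not p))), w0
2. not p implies ((not p and q) and (q or not p)), w1
3. (not p and q) and (q or not p), w1
4. not p and q, w1
5. q or not p, w1
6. not p, w1
7. q, w1
Accessibility: w0Rw1

Satisfiable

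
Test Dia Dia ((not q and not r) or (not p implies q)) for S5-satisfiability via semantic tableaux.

Satisfiable (open branch found)

1. Dia Dia ((not q and not r) or (not p implies q)), u
2. Dia ((not q and not r) or (not p implies q)), v
3. (not q and not r) or (not p implies q), w
4. not p implies q, w
5. q, w
Accessibility: uRu, uRv, uRw, vRu, vRv, vRw, wRu, wRv, wRw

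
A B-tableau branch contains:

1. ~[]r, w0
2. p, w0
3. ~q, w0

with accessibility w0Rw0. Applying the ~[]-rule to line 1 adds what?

a fresh world w1 with w0Rw1, and ~r at w1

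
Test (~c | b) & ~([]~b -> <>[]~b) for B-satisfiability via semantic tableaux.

1. (~c | b) & ~([]~b -> <>[]~b), u
2. ~c | b, u
3. ~([]~b -> <>[]~b), u
4. []~b, u
5. ~<>[]~b, u
6. ~b, u
7. ~[]~b, u
8. ~c, u
9. b, v
10. ~b, v
Accessibility: uRu, uRv, vRu, vRv
Branch closes: b and ~b both at v.
Every branch closes; the branch above is one of them.

Unsatisfiable (every branch closes)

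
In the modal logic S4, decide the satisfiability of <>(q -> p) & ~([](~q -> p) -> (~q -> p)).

1. <>(q -> p) & ~([](~q -> p) -> (~q -> p)), w0
2. <>(q -> p), w0
3. ~([](~q -> p) -> (~q -> p)), w0
4. [](~q -> p), w0
5. ~(~q -> p), w0
6. ~q, w0
7. ~p, w0
8. ~q -> p, w0
9. p, w0
Accessibility: w0Rw0
Branch closes: p and ~p both at w0.
Every branch closes; the branch above is one of them.

Unsatisfiable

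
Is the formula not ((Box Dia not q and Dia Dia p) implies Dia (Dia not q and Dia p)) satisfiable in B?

Unsatisfiable (every branch closes)

1. not ((Box Dia not q and Dia Dia p) implies Dia (Dia not q and Dia p)), u
2. Box Dia not q and Dia Dia p, u
3. not Dia (Dia not q and Dia p), u
4. Box Dia not q, u
5. Dia Dia p, u
6. not (Dia not q and Dia p), u
7. Dia not q, u
8. not Dia p, u
9. not p, u
10. Dia p, v
11. not (Dia not q and Dia p), v
12. Dia not q, v
13. not p, v
14. not Dia not q, v
15. q, u
16. q, v
17. not q, w
18. not (Dia not q and Dia p), w
19. Dia not q, w
20. not p, w
21. not Dia p, w
22. p, x
23. q, x
24. not q, y
25. q, y
Accessibility: uRu, uRv, uRw, vRu, vRv, vRx, vRy, wRu, wRw, xRv, xRx, yRv, yRy
Branch closes: q and not q both at y.
All branches of the tableau close; one closing branch shown above.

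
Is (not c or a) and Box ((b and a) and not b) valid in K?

Tableau for the negation not ((not c or a) and Box ((b and a) and not b)):
1. not ((not c or a) and Box ((b and a) and not b)), u
2. not Box ((b and a) and not b), u
3. not ((b and a) and not b), v
4. b, v
Accessibility: uRv
The negation has an open branch (countermodel exists).

Invalid (countermodel exists)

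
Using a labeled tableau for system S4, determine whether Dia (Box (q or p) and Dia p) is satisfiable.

1. Dia (Box (q or p) and Dia p), w0
2. Box (q or p) and Dia p, w1   [Dia-rule on 1: fresh world w1, w0Rw1]
3. Box (q or p), w1   [and-rule on 2]
4. Dia p, w1   [and-rule on 2]
5. q or p, w1   [Box-rule on 3 via w1Rw1]
6. p, w1   [or-rule on 5 (branches; this branch)]
7. p, w2   [Dia-rule on 4: fresh world w2, w1Rw2]
8. q or p, w2   [Box-rule on 3 via w1Rw2]
Accessibility: w0Rw0, w0Rw1, w0Rw2, w1Rw1, w1Rw2, w2Rw2

Satisfiable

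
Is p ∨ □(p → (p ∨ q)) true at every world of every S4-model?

Tableau for the negation ¬(p ∨ □(p → (p ∨ q))):
1. ¬(p ∨ □(p → (p ∨ q))), u
2. ¬p, u
3. ¬□(p → (p ∨ q)), u
4. ¬(p → (p ∨ q)), v
5. p, v
6. ¬(p ∨ q), v
7. ¬p, v
8. ¬q, v
Accessibility: uRu, uRv, vRv
Branch closes: p and ¬p both at v.
Every branch of the negation's tableau closes; the branch above is one of them.

Valid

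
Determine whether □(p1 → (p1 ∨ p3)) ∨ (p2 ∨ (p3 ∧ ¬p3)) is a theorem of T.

Tableau for the negation ¬(□(p1 → (p1 ∨ p3)) ∨ (p2 ∨ (p3 ∧ ¬p3))):
1. ¬(□(p1 → (p1 ∨ p3)) ∨ (p2 ∨ (p3 ∧ ¬p3))), 0
2. ¬□(p1 → (p1 ∨ p3)), 0   [¬∨-rule on 1]
3. ¬(p2 ∨ (p3 ∧ ¬p3)), 0   [¬∨-rule on 1]
4. ¬p2, 0   [¬∨-rule on 3]
5. ¬(p3 ∧ ¬p3), 0   [¬∨-rule on 3]
6. p3, 0   [¬∧-rule on 5 (branches; this branch)]
7. ¬(p1 → (p1 ∨ p3)), 1   [¬□-rule on 2: fresh world 1, 0R1]
8. p1, 1   [¬→-rule on 7]
9. ¬(p1 ∨ p3), 1   [¬→-rule on 7]
10. ¬p1, 1   [¬∨-rule on 9]
11. ¬p3, 1   [¬∨-rule on 9]
Accessibility: 0R0, 0R1, 1R1
Branch closes: p1 and ¬p1 both at 1.
Every branch of the negation's tableau closes; the branch above is one of them.

Valid in T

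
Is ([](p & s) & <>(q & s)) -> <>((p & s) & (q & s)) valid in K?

Yes, valid

Tableau for the negation ~(([](p & s) & <>(q & s)) -> <>((p & s) & (q & s))):
1. ~(([](p & s) & <>(q & s)) -> <>((p & s) & (q & s))), w0
2. [](p & s) & <>(q & s), w0
3. ~<>((p & s) & (q & s)), w0
4. [](p & s), w0
5. <>(q & s), w0
6. q & s, w1
7. q, w1
8. s, w1
9. ~((p & s) & (q & s)), w1
10. p & s, w1
11. p, w1
12. ~(q & s), w1
13. ~s, w1
Accessibility: w0Rw1
Branch closes: s and ~s both at w1.
All branches of the negation close; one closing branch shown above.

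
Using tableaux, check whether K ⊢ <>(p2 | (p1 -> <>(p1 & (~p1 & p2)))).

Not valid

Tableau for the negation ~<>(p2 | (p1 -> <>(p1 & (~p1 & p2)))):
1. ~<>(p2 | (p1 -> <>(p1 & (~p1 & p2)))), 0
The negation has an open branch (countermodel exists).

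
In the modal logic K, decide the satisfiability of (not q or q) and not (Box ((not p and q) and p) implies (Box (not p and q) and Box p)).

Unsatisfiable

1. (not q or q) and not (Box ((not p and q) and p) implies (Box (not p and q) and Box p)), w0
2. not q or q, w0
3. not (Box ((not p and q) and p) implies (Box (not p and q) and Box p)), w0
4. Box ((not p and q) and p), w0
5. not (Box (not p and q) and Box p), w0
6. q, w0
7. not Box (not p and q), w0
8. not (not p and q), w1
9. (not p and q) and p, w1
10. not p and q, w1
11. p, w1
12. not p, w1
13. q, w1
Accessibility: w0Rw1
Branch closes: p and not p both at w1.
(One branch shown.) All branches close.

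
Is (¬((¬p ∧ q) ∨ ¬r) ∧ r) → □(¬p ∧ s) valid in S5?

Not valid

Tableau for the negation ¬((¬((¬p ∧ q) ∨ ¬r) ∧ r) → □(¬p ∧ s)):
1. ¬((¬((¬p ∧ q) ∨ ¬r) ∧ r) → □(¬p ∧ s)), 0
2. ¬((¬p ∧ q) ∨ ¬r) ∧ r, 0   [¬→-rule on 1]
3. ¬□(¬p ∧ s), 0   [¬→-rule on 1]
4. ¬((¬p ∧ q) ∨ ¬r), 0   [∧-rule on 2]
5. r, 0   [∧-rule on 2]
6. ¬(¬p ∧ q), 0   [¬∨-rule on 4]
7. ¬q, 0   [¬∧-rule on 6 (branches; this branch)]
8. ¬(¬p ∧ s), 1   [¬□-rule on 3: fresh world 1, 0R1]
9. ¬s, 1   [¬∧-rule on 8 (branches; this branch)]
Accessibility: 0R0, 0R1, 1R0, 1R1
The negation has an open branch (countermodel exists).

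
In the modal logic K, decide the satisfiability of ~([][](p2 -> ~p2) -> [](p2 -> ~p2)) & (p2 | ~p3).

Satisfiable (open branch found)

1. ~([][](p2 -> ~p2) -> [](p2 -> ~p2)) & (p2 | ~p3), w0
2. ~([][](p2 -> ~p2) -> [](p2 -> ~p2)), w0
3. p2 | ~p3, w0
4. [][](p2 -> ~p2), w0
5. ~[](p2 -> ~p2), w0
6. ~p3, w0
7. ~(p2 -> ~p2), w1
8. p2, w1
9. [](p2 -> ~p2), w1
Accessibility: w0Rw1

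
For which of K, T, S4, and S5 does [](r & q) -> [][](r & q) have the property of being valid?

S4, S5

S4-tableau for the negation ~([](r & q) -> [][](r & q)):
1. ~([](r & q) -> [][](r & q)), 0
2. [](r & q), 0
3. ~[][](r & q), 0
4. r & q, 0
5. r, 0
6. q, 0
7. ~[](r & q), 1
8. r & q, 1
9. r, 1
10. q, 1
11. ~(r & q), 2
12. r & q, 2
13. r, 2
14. q, 2
15. ~q, 2
Accessibility: 0R0, 0R1, 0R2, 1R1, 1R2, 2R2
Branch closes: q and ~q both at 2.
Every branch closes (one shown): valid in S4, hence also in S5 (every theorem of S4 is a theorem of S5).
T-tableau for the negation ~([](r & q) -> [][](r & q)):
1. ~([](r & q) -> [][](r & q)), 0
2. [](r & q), 0
3. ~[][](r & q), 0
4. r & q, 0
5. r, 0
6. q, 0
7. ~[](r & q), 1
8. r & q, 1
9. r, 1
10. q, 1
11. ~(r & q), 2
12. ~q, 2
Accessibility: 0R0, 0R1, 1R1, 1R2, 2R2
Complete open branch: countermodel on a T-frame, so not valid in T, nor in K (the same frame is also a K-frame).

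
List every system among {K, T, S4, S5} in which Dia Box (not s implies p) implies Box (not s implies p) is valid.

S5

S4-tableau for the negation not (Dia Box (not s implies p) implies Box (not s implies p)):
1. not (Dia Box (not s implies p) implies Box (not s implies p)), w0
2. Dia Box (not s implies p), w0
3. not Box (not s implies p), w0
4. Box (not s implies p), w1
5. not s implies p, w1
6. p, w1
7. not (not s implies p), w2
8. not s, w2
9. not p, w2
Accessibility: w0Rw0, w0Rw1, w0Rw2, w1Rw1, w2Rw2
Complete open branch: countermodel on an S4-frame, so not valid in S4, nor in K, T (the same frame is also a K-frame and a T-frame).
S5-tableau for the negation not (Dia Box (not s implies p) implies Box (not s implies p)):
1. not (Dia Box (not s implies p) implies Box (not s implies p)), w0
2. Dia Box (not s implies p), w0
3. not Box (not s implies p), w0
4. Box (not s implies p), w1
5. not s implies p, w0
6. not s implies p, w1
7. p, w0
8. p, w1
9. not (not s implies p), w2
10. not s, w2
11. not p, w2
12. not s implies p, w2
13. p, w2
Accessibility: w0Rw0, w0Rw1, w0Rw2, w1Rw0, w1Rw1, w1Rw2, w2Rw0, w2Rw1, w2Rw2
Branch closes: p and not p both at w2.
Every branch closes (one shown): valid in S5.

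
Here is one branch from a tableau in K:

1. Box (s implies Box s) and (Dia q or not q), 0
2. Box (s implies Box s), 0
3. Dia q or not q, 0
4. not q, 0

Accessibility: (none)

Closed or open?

No, open

There is no literal clash: for every atom and world, at most one sign appears.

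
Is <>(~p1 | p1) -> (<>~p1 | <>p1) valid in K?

Tableau for the negation ~(<>(~p1 | p1) -> (<>~p1 | <>p1)):
1. ~(<>(~p1 | p1) -> (<>~p1 | <>p1)), u
2. <>(~p1 | p1), u   [~->-rule on 1]
3. ~(<>~p1 | <>p1), u   [~->-rule on 1]
4. ~<>~p1, u   [~|-rule on 3]
5. ~<>p1, u   [~|-rule on 3]
6. ~p1 | p1, v   [<>-rule on 2: fresh world v, uRv]
7. p1, v   [~<>-rule on 4 via uRv]
8. ~p1, v   [~<>-rule on 5 via uRv]
Accessibility: uRv
Branch closes: p1 and ~p1 both at v.
All branches of the negation close; one closing branch shown above.

Valid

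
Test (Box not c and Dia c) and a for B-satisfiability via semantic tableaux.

No, unsatisfiable

1. (Box not c and Dia c) and a, w0
2. Box not c and Dia c, w0
3. a, w0
4. Box not c, w0
5. Dia c, w0
6. not c, w0
7. c, w1
8. not c, w1
Accessibility: w0Rw0, w0Rw1, w1Rw0, w1Rw1
Branch closes: c and not c both at w1.
All branches of the tableau close; one closing branch shown above.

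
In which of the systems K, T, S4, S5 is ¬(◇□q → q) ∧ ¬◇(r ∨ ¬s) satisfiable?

K, T, S4

S5-tableau for the formula:
1. ¬(◇□q → q) ∧ ¬◇(r ∨ ¬s), w0
2. ¬(◇□q → q), w0   [∧-rule on 1]
3. ¬◇(r ∨ ¬s), w0   [∧-rule on 1]
4. ◇□q, w0   [¬→-rule on 2]
5. ¬q, w0   [¬→-rule on 2]
6. ¬(r ∨ ¬s), w0   [¬◇-rule on 3 via w0Rw0]
7. ¬r, w0   [¬∨-rule on 6]
8. s, w0   [¬∨-rule on 6]
9. □q, w1   [◇-rule on 4: fresh world w1, w0Rw1]
10. ¬(r ∨ ¬s), w1   [¬◇-rule on 3 via w0Rw1]
11. ¬r, w1   [¬∨-rule on 10]
12. s, w1   [¬∨-rule on 10]
13. q, w0   [□-rule on 9 via w1Rw0]
Accessibility: w0Rw0, w0Rw1, w1Rw0, w1Rw1
Branch closes: q and ¬q both at w0.
Every branch closes (one shown): unsatisfiable in S5.
S4-tableau for the formula:
1. ¬(◇□q → q) ∧ ¬◇(r ∨ ¬s), w0
2. ¬(◇□q → q), w0   [∧-rule on 1]
3. ¬◇(r ∨ ¬s), w0   [∧-rule on 1]
4. ◇□q, w0   [¬→-rule on 2]
5. ¬q, w0   [¬→-rule on 2]
6. ¬(r ∨ ¬s), w0   [¬◇-rule on 3 via w0Rw0]
7. ¬r, w0   [¬∨-rule on 6]
8. s, w0   [¬∨-rule on 6]
9. □q, w1   [◇-rule on 4: fresh world w1, w0Rw1]
10. ¬(r ∨ ¬s), w1   [¬◇-rule on 3 via w0Rw1]
11. ¬r, w1   [¬∨-rule on 10]
12. s, w1   [¬∨-rule on 10]
13. q, w1   [□-rule on 9 via w1Rw1]
Accessibility: w0Rw0, w0Rw1, w1Rw1
Complete open branch: satisfiable in S4, hence also in K, T (this S4-model is also a K-model and a T-model).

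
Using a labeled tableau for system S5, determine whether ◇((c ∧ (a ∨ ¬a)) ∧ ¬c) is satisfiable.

1. ◇((c ∧ (a ∨ ¬a)) ∧ ¬c), w0
2. (c ∧ (a ∨ ¬a)) ∧ ¬c, w1
3. c ∧ (a ∨ ¬a), w1
4. ¬c, w1
5. c, w1
6. a ∨ ¬a, w1
Accessibility: w0Rw0, w0Rw1, w1Rw0, w1Rw1
Branch closes: c and ¬c both at w1.
Every branch closes; the branch above is one of them.

Unsatisfiable (every branch closes)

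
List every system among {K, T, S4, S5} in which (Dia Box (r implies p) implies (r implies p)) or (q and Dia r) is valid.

S5

S4-tableau for the negation not ((Dia Box (r implies p) implies (r implies p)) or (q and Dia r)):
1. not ((Dia Box (r implies p) implies (r implies p)) or (q and Dia r)), u
2. not (Dia Box (r implies p) implies (r implies p)), u
3. not (q and Dia r), u
4. Dia Box (r implies p), u
5. not (r implies p), u
6. r, u
7. not p, u
8. not q, u
9. Box (r implies p), v
10. r implies p, v
11. p, v
Accessibility: uRu, uRv, vRv
Complete open branch: countermodel on an S4-frame, so not valid in S4, nor in K, T (the same frame is also a K-frame and a T-frame).
S5-tableau for the negation not ((Dia Box (r implies p) implies (r implies p)) or (q and Dia r)):
1. not ((Dia Box (r implies p) implies (r implies p)) or (q and Dia r)), u
2. not (Dia Box (r implies p) implies (r implies p)), u
3. not (q and Dia r), u
4. Dia Box (r implies p), u
5. not (r implies p), u
6. r, u
7. not p, u
8. not q, u
9. Box (r implies p), v
10. r implies p, u
11. r implies p, v
12. p, u
Accessibility: uRu, uRv, vRu, vRv
Branch closes: p and not p both at u.
Every branch closes (one shown): valid in S5.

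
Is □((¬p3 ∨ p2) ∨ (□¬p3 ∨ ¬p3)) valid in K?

Invalid (countermodel exists)

Tableau for the negation ¬□((¬p3 ∨ p2) ∨ (□¬p3 ∨ ¬p3)):
1. ¬□((¬p3 ∨ p2) ∨ (□¬p3 ∨ ¬p3)), u
2. ¬((¬p3 ∨ p2) ∨ (□¬p3 ∨ ¬p3)), v   [¬□-rule on 1: fresh world v, uRv]
3. ¬(¬p3 ∨ p2), v   [¬∨-rule on 2]
4. ¬(□¬p3 ∨ ¬p3), v   [¬∨-rule on 2]
5. p3, v   [¬∨-rule on 3]
6. ¬p2, v   [¬∨-rule on 3]
7. ¬□¬p3, v   [¬∨-rule on 4]
8. p3, w   [¬□-rule on 7: fresh world w, vRw]
Accessibility: uRv, vRw
The negation has an open branch (countermodel exists).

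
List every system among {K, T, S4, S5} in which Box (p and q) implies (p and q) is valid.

K-tableau for the negation not (Box (p and q) implies (p and q)):
1. not (Box (p and q) implies (p and q)), w0
2. Box (p and q), w0
3. not (p and q), w0
4. not q, w0
Complete open branch: countermodel on a K-frame, so not valid in K.
T-tableau for the negation not (Box (p and q) implies (p and q)):
1. not (Box (p and q) implies (p and q)), w0
2. Box (p and q), w0
3. not (p and q), w0
4. p and q, w0
5. p, w0
6. q, w0
7. not q, w0
Accessibility: w0Rw0
Branch closes: q and not q both at w0.
Every branch closes (one shown): valid in T, hence also in S4, S5 (every theorem of T is a theorem of S4 and S5).

T, S4, S5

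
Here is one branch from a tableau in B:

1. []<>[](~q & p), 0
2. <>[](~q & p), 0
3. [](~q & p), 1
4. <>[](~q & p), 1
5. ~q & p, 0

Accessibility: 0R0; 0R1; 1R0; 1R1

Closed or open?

Open

There is no literal clash: for every atom and world, at most one sign appears.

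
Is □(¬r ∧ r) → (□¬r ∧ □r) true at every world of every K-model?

Tableau for the negation ¬(□(¬r ∧ r) → (□¬r ∧ □r)):
1. ¬(□(¬r ∧ r) → (□¬r ∧ □r)), w0
2. □(¬r ∧ r), w0
3. ¬(□¬r ∧ □r), w0
4. ¬□r, w0
5. ¬r, w1
6. ¬r ∧ r, w1
7. r, w1
Accessibility: w0Rw1
Branch closes: r and ¬r both at w1.
Every branch of the negation's tableau closes; the branch above is one of them.

Valid in K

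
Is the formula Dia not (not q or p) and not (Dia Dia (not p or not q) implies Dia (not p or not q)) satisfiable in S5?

Unsatisfiable (every branch closes)

1. Dia not (not q or p) and not (Dia Dia (not p or not q) implies Dia (not p or not q)), w0
2. Dia not (not q or p), w0   [and-rule on 1]
3. not (Dia Dia (not p or not q) implies Dia (not p or not q)), w0   [and-rule on 1]
4. Dia Dia (not p or not q), w0   [neg-implies-rule on 3]
5. not Dia (not p or not q), w0   [neg-implies-rule on 3]
6. not (not p or not q), w0   [neg-Dia-rule on 5 via w0Rw0]
7. p, w0   [neg-or-rule on 6]
8. q, w0   [neg-or-rule on 6]
9. not (not q or p), w1   [Dia-rule on 2: fresh world w1, w0Rw1]
10. q, w1   [neg-or-rule on 9]
11. not p, w1   [neg-or-rule on 9]
12. not (not p or not q), w1   [neg-Dia-rule on 5 via w0Rw1]
13. p, w1   [neg-or-rule on 12]
Accessibility: w0Rw0, w0Rw1, w1Rw0, w1Rw1
Branch closes: p and not p both at w1.
Every branch closes; the branch above is one of them.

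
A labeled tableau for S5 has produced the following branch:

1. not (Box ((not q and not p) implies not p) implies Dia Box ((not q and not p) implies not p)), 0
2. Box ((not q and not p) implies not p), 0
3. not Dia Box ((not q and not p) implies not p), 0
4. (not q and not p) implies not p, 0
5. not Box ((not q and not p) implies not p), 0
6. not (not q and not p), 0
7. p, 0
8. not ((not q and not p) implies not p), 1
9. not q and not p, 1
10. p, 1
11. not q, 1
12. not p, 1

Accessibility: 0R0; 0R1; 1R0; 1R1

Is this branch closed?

Closed

Both p and not p appear at 1.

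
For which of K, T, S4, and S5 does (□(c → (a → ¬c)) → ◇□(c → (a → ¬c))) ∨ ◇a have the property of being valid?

T-tableau for the negation ¬((□(c → (a → ¬c)) → ◇□(c → (a → ¬c))) ∨ ◇a):
1. ¬((□(c → (a → ¬c)) → ◇□(c → (a → ¬c))) ∨ ◇a), u
2. ¬(□(c → (a → ¬c)) → ◇□(c → (a → ¬c))), u   [¬∨-rule on 1]
3. ¬◇a, u   [¬∨-rule on 1]
4. □(c → (a → ¬c)), u   [¬→-rule on 2]
5. ¬◇□(c → (a → ¬c)), u   [¬→-rule on 2]
6. ¬a, u   [¬◇-rule on 3 via uRu]
7. c → (a → ¬c), u   [□-rule on 4 via uRu]
8. ¬□(c → (a → ¬c)), u   [¬◇-rule on 5 via uRu]
9. a → ¬c, u   [→-rule on 7 (branches; this branch)]
10. ¬c, u   [→-rule on 9 (branches; this branch)]
11. ¬(c → (a → ¬c)), v   [¬□-rule on 8: fresh world v, uRv]
12. c, v   [¬→-rule on 11]
13. ¬(a → ¬c), v   [¬→-rule on 11]
14. a, v   [¬→-rule on 13]
15. ¬a, v   [¬◇-rule on 3 via uRv]
Accessibility: uRu, uRv, vRv
Branch closes: a and ¬a both at v.
Every branch closes (one shown): valid in T, hence also in S4, S5 (every theorem of T is a theorem of S4 and S5).
K-tableau for the negation ¬((□(c → (a → ¬c)) → ◇□(c → (a → ¬c))) ∨ ◇a):
1. ¬((□(c → (a → ¬c)) → ◇□(c → (a → ¬c))) ∨ ◇a), u
2. ¬(□(c → (a → ¬c)) → ◇□(c → (a → ¬c))), u   [¬∨-rule on 1]
3. ¬◇a, u   [¬∨-rule on 1]
4. □(c → (a → ¬c)), u   [¬→-rule on 2]
5. ¬◇□(c → (a → ¬c)), u   [¬→-rule on 2]
Complete open branch: countermodel on a K-frame, so not valid in K.

T, S4, S5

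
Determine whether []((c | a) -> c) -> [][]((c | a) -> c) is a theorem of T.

Tableau for the negation ~([]((c | a) -> c) -> [][]((c | a) -> c)):
1. ~([]((c | a) -> c) -> [][]((c | a) -> c)), w0
2. []((c | a) -> c), w0
3. ~[][]((c | a) -> c), w0
4. (c | a) -> c, w0
5. c, w0
6. ~[]((c | a) -> c), w1
7. (c | a) -> c, w1
8. c, w1
9. ~((c | a) -> c), w2
10. c | a, w2
11. ~c, w2
12. a, w2
Accessibility: w0Rw0, w0Rw1, w1Rw1, w1Rw2, w2Rw2
The negation has an open branch (countermodel exists).

Invalid (countermodel exists)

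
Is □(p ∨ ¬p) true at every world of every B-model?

Tableau for the negation ¬□(p ∨ ¬p):
1. ¬□(p ∨ ¬p), 0
2. ¬(p ∨ ¬p), 1
3. ¬p, 1
4. p, 1
Accessibility: 0R0, 0R1, 1R0, 1R1
Branch closes: p and ¬p both at 1.
All branches of the negation close; one closing branch shown above.

Yes, valid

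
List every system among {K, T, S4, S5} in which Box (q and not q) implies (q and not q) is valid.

T-tableau for the negation not (Box (q and not q) implies (q and not q)):
1. not (Box (q and not q) implies (q and not q)), w0
2. Box (q and not q), w0
3. not (q and not q), w0
4. q and not q, w0
5. q, w0
6. not q, w0
Accessibility: w0Rw0
Branch closes: q and not q both at w0.
Every branch closes (one shown): valid in T, hence also in S4, S5 (every theorem of T is a theorem of S4 and S5).
K-tableau for the negation not (Box (q and not q) implies (q and not q)):
1. not (Box (q and not q) implies (q and not q)), w0
2. Box (q and not q), w0
3. not (q and not q), w0
4. q, w0
Complete open branch: countermodel on a K-frame, so not valid in K.

T, S4, S5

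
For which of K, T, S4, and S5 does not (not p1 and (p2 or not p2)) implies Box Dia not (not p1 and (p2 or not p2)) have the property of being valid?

S4-tableau for the negation not (not (not p1 and (p2 or not p2)) implies Box Dia not (not p1 and (p2 or not p2))):
1. not (not (not p1 and (p2 or not p2)) implies Box Dia not (not p1 and (p2 or not p2))), w0
2. not (not p1 and (p2 or not p2)), w0
3. not Box Dia not (not p1 and (p2 or not p2)), w0
4. p1, w0
5. not Dia not (not p1 and (p2 or not p2)), w1
6. not p1 and (p2 or not p2), w1
7. not p1, w1
8. p2 or not p2, w1
9. not p2, w1
Accessibility: w0Rw0, w0Rw1, w1Rw1
Complete open branch: countermodel on an S4-frame, so not valid in S4, nor in K, T (the same frame is also a K-frame and a T-frame).
S5-tableau for the negation not (not (not p1 and (p2 or not p2)) implies Box Dia not (not p1 and (p2 or not p2))):
1. not (not (not p1 and (p2 or not p2)) implies Box Dia not (not p1 and (p2 or not p2))), w0
2. not (not p1 and (p2 or not p2)), w0
3. not Box Dia not (not p1 and (p2 or not p2)), w0
4. p1, w0
5. not Dia not (not p1 and (p2 or not p2)), w1
6. not p1 and (p2 or not p2), w0
7. not p1, w0
8. p2 or not p2, w0
Accessibility: w0Rw0, w0Rw1, w1Rw0, w1Rw1
Branch closes: p1 and not p1 both at w0.
Every branch closes (one shown): valid in S5.

S5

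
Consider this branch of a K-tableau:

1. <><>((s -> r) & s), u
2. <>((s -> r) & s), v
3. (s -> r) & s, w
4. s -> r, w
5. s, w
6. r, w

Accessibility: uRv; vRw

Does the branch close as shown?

Not closed

There is no literal clash: for every atom and world, at most one sign appears.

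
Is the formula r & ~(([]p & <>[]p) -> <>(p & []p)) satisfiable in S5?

No, unsatisfiable

1. r & ~(([]p & <>[]p) -> <>(p & []p)), w0
2. r, w0
3. ~(([]p & <>[]p) -> <>(p & []p)), w0
4. []p & <>[]p, w0
5. ~<>(p & []p), w0
6. []p, w0
7. <>[]p, w0
8. ~(p & []p), w0
9. p, w0
10. ~[]p, w0
11. []p, w1
12. ~(p & []p), w1
13. p, w1
14. ~[]p, w1
15. ~p, w2
16. ~(p & []p), w2
17. p, w2
Accessibility: w0Rw0, w0Rw1, w0Rw2, w1Rw0, w1Rw1, w1Rw2, w2Rw0, w2Rw1, w2Rw2
Branch closes: p and ~p both at w2.
(One branch shown.) All branches close.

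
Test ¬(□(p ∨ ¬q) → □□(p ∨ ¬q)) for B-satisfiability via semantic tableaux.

1. ¬(□(p ∨ ¬q) → □□(p ∨ ¬q)), u
2. □(p ∨ ¬q), u
3. ¬□□(p ∨ ¬q), u
4. p ∨ ¬q, u
5. ¬q, u
6. ¬□(p ∨ ¬q), v
7. p ∨ ¬q, v
8. ¬q, v
9. ¬(p ∨ ¬q), w
10. ¬p, w
11. q, w
Accessibility: uRu, uRv, vRu, vRv, vRw, wRv, wRw

Satisfiable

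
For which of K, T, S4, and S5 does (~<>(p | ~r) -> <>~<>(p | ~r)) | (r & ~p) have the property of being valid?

T-tableau for the negation ~((~<>(p | ~r) -> <>~<>(p | ~r)) | (r & ~p)):
1. ~((~<>(p | ~r) -> <>~<>(p | ~r)) | (r & ~p)), u
2. ~(~<>(p | ~r) -> <>~<>(p | ~r)), u
3. ~(r & ~p), u
4. ~<>(p | ~r), u
5. ~<>~<>(p | ~r), u
6. ~(p | ~r), u
7. ~p, u
8. r, u
9. <>(p | ~r), u
10. p, u
Accessibility: uRu
Branch closes: p and ~p both at u.
Every branch closes (one shown): valid in T, hence also in S4, S5 (every theorem of T is a theorem of S4 and S5).
K-tableau for the negation ~((~<>(p | ~r) -> <>~<>(p | ~r)) | (r & ~p)):
1. ~((~<>(p | ~r) -> <>~<>(p | ~r)) | (r & ~p)), u
2. ~(~<>(p | ~r) -> <>~<>(p | ~r)), u
3. ~(r & ~p), u
4. ~<>(p | ~r), u
5. ~<>~<>(p | ~r), u
6. p, u
Complete open branch: countermodel on a K-frame, so not valid in K.

T, S4, S5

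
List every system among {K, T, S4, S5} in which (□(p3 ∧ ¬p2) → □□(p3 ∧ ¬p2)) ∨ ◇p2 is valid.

T-tableau for the negation ¬((□(p3 ∧ ¬p2) → □□(p3 ∧ ¬p2)) ∨ ◇p2):
1. ¬((□(p3 ∧ ¬p2) → □□(p3 ∧ ¬p2)) ∨ ◇p2), 0
2. ¬(□(p3 ∧ ¬p2) → □□(p3 ∧ ¬p2)), 0   [¬∨-rule on 1]
3. ¬◇p2, 0   [¬∨-rule on 1]
4. □(p3 ∧ ¬p2), 0   [¬→-rule on 2]
5. ¬□□(p3 ∧ ¬p2), 0   [¬→-rule on 2]
6. ¬p2, 0   [¬◇-rule on 3 via 0R0]
7. p3 ∧ ¬p2, 0   [□-rule on 4 via 0R0]
8. p3, 0   [∧-rule on 7]
9. ¬□(p3 ∧ ¬p2), 1   [¬□-rule on 5: fresh world 1, 0R1]
10. ¬p2, 1   [¬◇-rule on 3 via 0R1]
11. p3 ∧ ¬p2, 1   [□-rule on 4 via 0R1]
12. p3, 1   [∧-rule on 11]
13. ¬(p3 ∧ ¬p2), 2   [¬□-rule on 9: fresh world 2, 1R2]
14. p2, 2   [¬∧-rule on 13 (branches; this branch)]
Accessibility: 0R0, 0R1, 1R1, 1R2, 2R2
Complete open branch: countermodel on a T-frame, so not valid in T, nor in K (the same frame is also a K-frame).
S4-tableau for the negation ¬((□(p3 ∧ ¬p2) → □□(p3 ∧ ¬p2)) ∨ ◇p2):
1. ¬((□(p3 ∧ ¬p2) → □□(p3 ∧ ¬p2)) ∨ ◇p2), 0
2. ¬(□(p3 ∧ ¬p2) → □□(p3 ∧ ¬p2)), 0   [¬∨-rule on 1]
3. ¬◇p2, 0   [¬∨-rule on 1]
4. □(p3 ∧ ¬p2), 0   [¬→-rule on 2]
5. ¬□□(p3 ∧ ¬p2), 0   [¬→-rule on 2]
6. ¬p2, 0   [¬◇-rule on 3 via 0R0]
7. p3 ∧ ¬p2, 0   [□-rule on 4 via 0R0]
8. p3, 0   [∧-rule on 7]
9. ¬□(p3 ∧ ¬p2), 1   [¬□-rule on 5: fresh world 1, 0R1]
10. ¬p2, 1   [¬◇-rule on 3 via 0R1]
11. p3 ∧ ¬p2, 1   [□-rule on 4 via 0R1]
12. p3, 1   [∧-rule on 11]
13. ¬(p3 ∧ ¬p2), 2   [¬□-rule on 9: fresh world 2, 1R2]
14. ¬p2, 2   [¬◇-rule on 3 via 0R2]
15. p3 ∧ ¬p2, 2   [□-rule on 4 via 0R2]
16. p3, 2   [∧-rule on 15]
17. p2, 2   [¬∧-rule on 13 (branches; this branch)]
Accessibility: 0R0, 0R1, 0R2, 1R1, 1R2, 2R2
Branch closes: p2 and ¬p2 both at 2.
Every branch closes (one shown): valid in S4, hence also in S5 (every theorem of S4 is a theorem of S5).

S4, S5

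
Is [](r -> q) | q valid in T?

Invalid (countermodel exists)

Tableau for the negation ~([](r -> q) | q):
1. ~([](r -> q) | q), u
2. ~[](r -> q), u
3. ~q, u
4. ~(r -> q), v
5. r, v
6. ~q, v
Accessibility: uRu, uRv, vRv
The negation has an open branch (countermodel exists).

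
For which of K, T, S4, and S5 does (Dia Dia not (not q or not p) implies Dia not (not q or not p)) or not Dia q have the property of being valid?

S4-tableau for the negation not ((Dia Dia not (not q or not p) implies Dia not (not q or not p)) or not Dia q):
1. not ((Dia Dia not (not q or not p) implies Dia not (not q or not p)) or not Dia q), u
2. not (Dia Dia not (not q or not p) implies Dia not (not q or not p)), u   [neg-or-rule on 1]
3. Dia q, u   [neg-or-rule on 1]
4. Dia Dia not (not q or not p), u   [neg-implies-rule on 2]
5. not Dia not (not q or not p), u   [neg-implies-rule on 2]
6. not q or not p, u   [neg-Dia-rule on 5 via uRu]
7. not p, u   [or-rule on 6 (branches; this branch)]
8. q, v   [Dia-rule on 3: fresh world v, uRv]
9. not q or not p, v   [neg-Dia-rule on 5 via uRv]
10. not p, v   [or-rule on 9 (branches; this branch)]
11. Dia not (not q or not p), w   [Dia-rule on 4: fresh world w, uRw]
12. not q or not p, w   [neg-Dia-rule on 5 via uRw]
13. not p, w   [or-rule on 12 (branches; this branch)]
14. not (not q or not p), x   [Dia-rule on 11: fresh world x, wRx]
15. q, x   [neg-or-rule on 14]
16. p, x   [neg-or-rule on 14]
17. not q or not p, x   [neg-Dia-rule on 5 via uRx]
18. not p, x   [or-rule on 17 (branches; this branch)]
Accessibility: uRu, uRv, uRw, uRx, vRv, wRw, wRx, xRx
Branch closes: p and not p both at x.
Every branch closes (one shown): valid in S4, hence also in S5 (every theorem of S4 is a theorem of S5).
T-tableau for the negation not ((Dia Dia not (not q or not p) implies Dia not (not q or not p)) or not Dia q):
1. not ((Dia Dia not (not q or not p) implies Dia not (not q or not p)) or not Dia q), u
2. not (Dia Dia not (not q or not p) implies Dia not (not q or not p)), u   [neg-or-rule on 1]
3. Dia q, u   [neg-or-rule on 1]
4. Dia Dia not (not q or not p), u   [neg-implies-rule on 2]
5. not Dia not (not q or not p), u   [neg-implies-rule on 2]
6. not q or not p, u   [neg-Dia-rule on 5 via uRu]
7. not p, u   [or-rule on 6 (branches; this branch)]
8. q, v   [Dia-rule on 3: fresh world v, uRv]
9. not q or not p, v   [neg-Dia-rule on 5 via uRv]
10. not p, v   [or-rule on 9 (branches; this branch)]
11. Dia not (not q or not p), w   [Dia-rule on 4: fresh world w, uRw]
12. not q or not p, w   [neg-Dia-rule on 5 via uRw]
13. not p, w   [or-rule on 12 (branches; this branch)]
14. not (not q or not p), x   [Dia-rule on 11: fresh world x, wRx]
15. q, x   [neg-or-rule on 14]
16. p, x   [neg-or-rule on 14]
Accessibility: uRu, uRv, uRw, vRv, wRw, wRx, xRx
Complete open branch: countermodel on a T-frame, so not valid in T, nor in K (the same frame is also a K-frame).

S4, S5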